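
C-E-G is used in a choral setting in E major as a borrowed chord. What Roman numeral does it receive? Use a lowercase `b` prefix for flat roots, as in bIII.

bVI

In E major scale degree 6 is C#; C is its lowered form, from E minor. C–E–G is a major chord — the form found in E minor, not the diatonic vi (C#m). Borrowed into E major it is written bVI.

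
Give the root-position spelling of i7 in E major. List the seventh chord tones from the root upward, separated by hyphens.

The root, E, is scale degree 1 — the same note in E major and E minor; only the chord quality changes. Building the minor-seventh chord from the parallel minor on E: E–G–B–D.

E-G-B-D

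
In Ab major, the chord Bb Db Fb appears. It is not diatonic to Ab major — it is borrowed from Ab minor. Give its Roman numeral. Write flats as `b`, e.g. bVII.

The root Bb is the diatonic 2nd degree of Ab major; the borrowing shows in the chord quality. Bb–Db–Fb is a diminished chord — the form found in Ab minor, not the diatonic ii (Bbm). Borrowed into Ab major it is written ii°.

ii°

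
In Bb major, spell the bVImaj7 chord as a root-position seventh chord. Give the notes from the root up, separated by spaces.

Scale degree 6 in Bb major is G. bVImaj7 uses the lowered form, Gb, taken from Bb minor. In Bb minor the chord on Gb is Gb–Bb–Db–F.

Gb Bb Db F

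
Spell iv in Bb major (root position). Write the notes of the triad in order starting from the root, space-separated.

iv is built on scale degree 4, which is Eb in both Bb major and its parallel. In Bb minor the chord on Eb is Eb–Gb–Bb.

Eb Gb Bb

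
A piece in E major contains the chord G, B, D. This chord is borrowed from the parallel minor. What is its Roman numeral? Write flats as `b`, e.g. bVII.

G is the lowered form of scale degree 3 in E major (the diatonic degree 3 is G#). The diatonic chord on degree 3 would be G#m (iii), but G–B–D is the major chord from E minor. As a borrowed chord it is labeled bIII.

bIII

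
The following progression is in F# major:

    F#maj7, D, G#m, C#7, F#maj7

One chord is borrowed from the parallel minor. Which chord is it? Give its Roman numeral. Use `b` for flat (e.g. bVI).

bVI

In F# major the diatonic chords are F#, G#m, A#m, B, C#, D#m, E#dim. F#maj7, G#m and C#7 are all diatonic. D (D–F#–A) doesn't fit — on degree 6 F# major would have D#m (vi). D is the degree-6 chord of F# minor, so it is the borrowed bVI.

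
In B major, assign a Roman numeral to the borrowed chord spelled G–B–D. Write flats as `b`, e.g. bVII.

bVI

In B major scale degree 6 is G#; G is its lowered form, from B minor. Diatonically B major has G#m (vi) on that degree; G–B–D is instead the major chord native to B minor, so it takes the label bVI.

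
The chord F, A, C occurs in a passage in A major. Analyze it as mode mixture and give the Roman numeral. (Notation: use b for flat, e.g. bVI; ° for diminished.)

bVI

In A major scale degree 6 is F#; F is its lowered form, from A minor. Diatonically A major has F#m (vi) on that degree; F–A–C is instead the major chord native to A minor, so it takes the label bVI.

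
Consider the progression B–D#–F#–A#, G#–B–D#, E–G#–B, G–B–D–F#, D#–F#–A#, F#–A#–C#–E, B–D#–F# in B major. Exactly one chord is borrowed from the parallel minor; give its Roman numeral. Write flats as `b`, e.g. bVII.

B major has the diatonic set B, C#m, D#m, E, F#, G#m, A#dim. B–D#–F#–A# = Bmaj7, G#–B–D# = G#m, E–G#–B = E, D#–F#–A# = D#m, F#–A#–C#–E = F#7 and B–D#–F# = B are all diatonic. G–B–D–F# doesn't fit — on degree 6 B major would have G#m (vi). Gmaj7 is the degree-6 chord of B minor, so it is the borrowed bVImaj7.

bVImaj7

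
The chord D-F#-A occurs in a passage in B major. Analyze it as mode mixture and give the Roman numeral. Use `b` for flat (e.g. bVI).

The root D is the lowered 3rd scale degree — diatonically B major has D# there. D–F#–A is a major chord — the form found in B minor, not the diatonic iii (D#m). Borrowed into B major it is written bIII.

bIII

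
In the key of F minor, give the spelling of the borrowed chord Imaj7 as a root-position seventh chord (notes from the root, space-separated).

The root, F, is scale degree 1 — the same note in F minor and F major; only the chord quality changes. Stacking thirds in F major on F gives F–A–C–E.

F A C E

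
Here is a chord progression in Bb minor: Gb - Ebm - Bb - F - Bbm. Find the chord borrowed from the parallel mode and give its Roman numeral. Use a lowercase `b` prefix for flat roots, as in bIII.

The diatonic triads in Bb minor (with V from harmonic minor) are Bbm, Cdim, Db, Ebm, F, Gb, Ab. Of the given chords, Gb, Ebm, F and Bbm are diatonic. Bb (Bb–D–F) doesn't fit — on degree 1 Bb minor would have Bbm (i). Bb is the degree-1 chord of Bb major, so it is the borrowed I.

I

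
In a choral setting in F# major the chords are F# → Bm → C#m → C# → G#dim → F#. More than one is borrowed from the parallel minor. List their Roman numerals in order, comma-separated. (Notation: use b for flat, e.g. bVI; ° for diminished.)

F# major has the diatonic set F#, G#m, A#m, B, C#, D#m, E#dim. F# and C# both belong to that set. Bm (B–D–F#) is not: scale degree 4 in F# major carries B (IV). In F# minor the chord on that degree is Bm, so here it functions as iv, borrowed from the parallel minor. C#m (C#–E–G#) is not: scale degree 5 in F# major carries C# (V). In F# minor the chord on that degree is C#m, so here it functions as v, borrowed from the parallel minor. G#dim (G#–B–D) is not: scale degree 2 in F# major carries G#m (ii). In F# minor the chord on that degree is G#dim, so here it functions as ii°, borrowed from the parallel minor.

iv, v, ii°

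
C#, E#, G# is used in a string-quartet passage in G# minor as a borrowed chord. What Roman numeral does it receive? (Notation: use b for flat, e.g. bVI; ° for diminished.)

IV

C# is scale degree 4 in G# minor. The diatonic chord on degree 4 would be C#m (iv), but C#–E#–G# is the major chord from G# major. As a borrowed chord it is labeled IV.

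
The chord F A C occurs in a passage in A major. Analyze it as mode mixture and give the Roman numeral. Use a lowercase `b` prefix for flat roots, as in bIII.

bVI

F is the lowered form of scale degree 6 in A major (the diatonic degree 6 is F#). F–A–C is a major chord — the form found in A minor, not the diatonic vi (F#m). Borrowed into A major it is written bVI.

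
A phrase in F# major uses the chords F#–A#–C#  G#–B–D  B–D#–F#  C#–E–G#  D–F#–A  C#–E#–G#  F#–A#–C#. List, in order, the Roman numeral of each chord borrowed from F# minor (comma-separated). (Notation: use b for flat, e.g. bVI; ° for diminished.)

ii°, v, bVI

F# major has the diatonic set F#, G#m, A#m, B, C#, D#m, E#dim. Of the given chords, F#–A#–C# = F#, B–D#–F# = B and C#–E#–G# = C# are diatonic. But G#–B–D is foreign: the diatonic ii on degree 2 is G#m, whereas G#dim comes from F# minor. It is labeled ii°. C#–E–G# is not: scale degree 5 in F# major carries C# (V). In F# minor the chord on that degree is C#m, so here it functions as v, borrowed from the parallel minor. D–F#–A is not: scale degree 6 in F# major carries D#m (vi). In F# minor the chord on that degree is D, so here it functions as bVI, borrowed from the parallel minor.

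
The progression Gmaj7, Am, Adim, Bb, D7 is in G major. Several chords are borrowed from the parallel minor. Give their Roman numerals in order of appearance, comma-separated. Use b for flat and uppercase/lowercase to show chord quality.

ii°, bIII

In G major the diatonic chords are G, Am, Bm, C, D, Em, F#dim. Of the given chords, Gmaj7, Am and D7 are diatonic. Adim (A–C–Eb) is not: scale degree 2 in G major carries Am (ii). In G minor the chord on that degree is Adim, so here it functions as ii°, borrowed from the parallel minor. Bb (Bb–D–F) doesn't fit — on degree 3 G major would have Bm (iii). Bb is the degree-3 chord of G minor, so it is the borrowed bIII.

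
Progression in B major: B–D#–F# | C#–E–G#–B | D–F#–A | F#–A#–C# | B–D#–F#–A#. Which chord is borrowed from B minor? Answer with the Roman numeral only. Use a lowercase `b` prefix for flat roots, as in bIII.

The diatonic triads in B major are B, C#m, D#m, E, F#, G#m, A#dim. Of the given chords, B–D#–F# = B, C#–E–G#–B = C#m7, F#–A#–C# = F# and B–D#–F#–A# = Bmaj7 are diatonic. D–F#–A is not: scale degree 3 in B major carries D#m (iii). In B minor the chord on that degree is D, so here it functions as bIII, borrowed from the parallel minor.

bIII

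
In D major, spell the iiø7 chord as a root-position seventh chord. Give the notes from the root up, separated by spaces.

iiø7 is built on scale degree 2, which is E in both D major and its parallel. In D minor the chord on E is E–G–Bb–D.

E G Bb D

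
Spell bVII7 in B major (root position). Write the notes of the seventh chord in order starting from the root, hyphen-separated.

A-C#-E-G

bVII7 is built on the lowered scale degree 7. In B major degree 7 is A#; lowered it becomes A. In B minor the chord on A is A–C#–E–G.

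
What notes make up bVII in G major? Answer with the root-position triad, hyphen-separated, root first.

F-A-C

Scale degree 7 in G major is F#. bVII uses the lowered form, F, taken from G minor. Building the major chord from the parallel minor on F: F–A–C.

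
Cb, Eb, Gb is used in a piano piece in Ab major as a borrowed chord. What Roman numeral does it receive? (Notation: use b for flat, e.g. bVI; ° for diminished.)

In Ab major scale degree 3 is C; Cb is its lowered form, from Ab minor. Diatonically Ab major has Cm (iii) on that degree; Cb–Eb–Gb is instead the major chord native to Ab minor, so it takes the label bIII.

bIII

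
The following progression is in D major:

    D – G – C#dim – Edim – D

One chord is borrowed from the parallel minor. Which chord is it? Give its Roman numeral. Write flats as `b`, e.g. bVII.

The diatonic triads in D major are D, Em, F#m, G, A, Bm, C#dim. D, G and C#dim are all diatonic. Edim (E–G–Bb) is not: scale degree 2 in D major carries Em (ii). In D minor the chord on that degree is Edim, so here it functions as ii°, borrowed from the parallel minor.

ii°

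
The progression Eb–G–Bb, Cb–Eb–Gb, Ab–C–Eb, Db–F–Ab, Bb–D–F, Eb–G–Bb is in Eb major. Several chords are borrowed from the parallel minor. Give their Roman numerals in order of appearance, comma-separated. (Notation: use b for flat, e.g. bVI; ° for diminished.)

Eb major has the diatonic set Eb, Fm, Gm, Ab, Bb, Cm, Ddim. Eb–G–Bb = Eb, Ab–C–Eb = Ab and Bb–D–F = Bb are all diatonic. Cb–Eb–Gb is not: scale degree 6 in Eb major carries Cm (vi). In Eb minor the chord on that degree is Cb, so here it functions as bVI, borrowed from the parallel minor. But Db–F–Ab is foreign: the diatonic vii° on degree 7 is Ddim, whereas Db comes from Eb minor. It is labeled bVII.

bVI, bVII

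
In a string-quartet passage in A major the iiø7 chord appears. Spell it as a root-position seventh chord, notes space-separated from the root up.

iiø7 is built on scale degree 2, which is B in both A major and its parallel. Stacking thirds in A minor on B gives B–D–F–A.

B D F A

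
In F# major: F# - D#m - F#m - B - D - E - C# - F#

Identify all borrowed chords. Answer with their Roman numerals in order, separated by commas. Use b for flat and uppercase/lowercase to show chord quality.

i, bVI, bVII

In F# major the diatonic chords are F#, G#m, A#m, B, C#, D#m, E#dim. Of the given chords, F#, D#m, B and C# are diatonic. F#m (F#–A–C#) doesn't fit — on degree 1 F# major would have F# (I). F#m is the degree-1 chord of F# minor, so it is the borrowed i. D (D–F#–A) is not: scale degree 6 in F# major carries D#m (vi). In F# minor the chord on that degree is D, so here it functions as bVI, borrowed from the parallel minor. E (E–G#–B) is not: scale degree 7 in F# major carries E#dim (vii°). In F# minor the chord on that degree is E, so here it functions as bVII, borrowed from the parallel minor.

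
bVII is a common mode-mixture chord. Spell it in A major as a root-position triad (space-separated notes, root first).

Scale degree 7 in A major is G#. bVII uses the lowered form, G, taken from A minor. In A minor the chord on G is G–B–D.

G B D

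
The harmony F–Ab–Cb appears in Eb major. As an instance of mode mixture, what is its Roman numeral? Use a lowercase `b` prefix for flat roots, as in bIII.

ii°

The root F is the diatonic 2nd degree of Eb major; the borrowing shows in the chord quality. The diatonic chord on degree 2 would be Fm (ii), but F–Ab–Cb is the diminished chord from Eb minor. As a borrowed chord it is labeled ii°.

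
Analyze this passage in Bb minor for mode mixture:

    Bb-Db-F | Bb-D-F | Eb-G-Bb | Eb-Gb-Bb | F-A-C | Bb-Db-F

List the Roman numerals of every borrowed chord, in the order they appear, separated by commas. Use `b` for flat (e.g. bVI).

I, IV

Bb minor has the diatonic set Bbm, Cdim, Db, Ebm, F, Gb, Ab (with V from harmonic minor). Of the given chords, Bb–Db–F = Bbm, Eb–Gb–Bb = Ebm and F–A–C = F are diatonic. Bb–D–F doesn't fit — on degree 1 Bb minor would have Bbm (i). Bb is the degree-1 chord of Bb major, so it is the borrowed I. Eb–G–Bb doesn't fit — on degree 4 Bb minor would have Ebm (iv). Eb is the degree-4 chord of Bb major, so it is the borrowed IV.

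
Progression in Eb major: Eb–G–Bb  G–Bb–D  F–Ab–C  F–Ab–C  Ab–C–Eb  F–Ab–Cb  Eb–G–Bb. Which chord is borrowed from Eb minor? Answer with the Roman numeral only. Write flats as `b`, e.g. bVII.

In Eb major the diatonic chords are Eb, Fm, Gm, Ab, Bb, Cm, Ddim. Of the given chords, Eb–G–Bb = Eb, G–Bb–D = Gm, F–Ab–C = Fm and Ab–C–Eb = Ab are diatonic. F–Ab–Cb doesn't fit — on degree 2 Eb major would have Fm (ii). Fdim is the degree-2 chord of Eb minor, so it is the borrowed ii°.

ii°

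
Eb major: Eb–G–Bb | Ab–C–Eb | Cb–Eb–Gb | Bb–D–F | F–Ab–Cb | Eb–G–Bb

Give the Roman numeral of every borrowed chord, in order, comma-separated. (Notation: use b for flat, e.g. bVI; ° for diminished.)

The diatonic triads in Eb major are Eb, Fm, Gm, Ab, Bb, Cm, Ddim. Eb–G–Bb = Eb, Ab–C–Eb = Ab and Bb–D–F = Bb all belong to that set. Cb–Eb–Gb doesn't fit — on degree 6 Eb major would have Cm (vi). Cb is the degree-6 chord of Eb minor, so it is the borrowed bVI. F–Ab–Cb doesn't fit — on degree 2 Eb major would have Fm (ii). Fdim is the degree-2 chord of Eb minor, so it is the borrowed ii°.

bVI, ii°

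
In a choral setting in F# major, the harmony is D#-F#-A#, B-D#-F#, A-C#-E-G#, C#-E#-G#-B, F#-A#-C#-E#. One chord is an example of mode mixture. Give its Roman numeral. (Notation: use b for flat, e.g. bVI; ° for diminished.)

In F# major the diatonic chords are F#, G#m, A#m, B, C#, D#m, E#dim. D#–F#–A# = D#m, B–D#–F# = B, C#–E#–G#–B = C#7 and F#–A#–C#–E# = F#maj7 all belong to that set. A–C#–E–G# doesn't fit — on degree 3 F# major would have A#m (iii). Amaj7 is the degree-3 chord of F# minor, so it is the borrowed bIIImaj7.

bIIImaj7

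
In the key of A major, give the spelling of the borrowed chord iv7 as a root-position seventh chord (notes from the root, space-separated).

D F A C

The root, D, is scale degree 4 — the same note in A major and A minor; only the chord quality changes. Stacking thirds in A minor on D gives D–F–A–C.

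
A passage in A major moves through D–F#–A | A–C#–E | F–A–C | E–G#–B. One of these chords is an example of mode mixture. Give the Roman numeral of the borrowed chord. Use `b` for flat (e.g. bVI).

In A major the diatonic chords are A, Bm, C#m, D, E, F#m, G#dim. D–F#–A = D, A–C#–E = A and E–G#–B = E all belong to that set. F–A–C is not: scale degree 6 in A major carries F#m (vi). In A minor the chord on that degree is F, so here it functions as bVI, borrowed from the parallel minor.

bVI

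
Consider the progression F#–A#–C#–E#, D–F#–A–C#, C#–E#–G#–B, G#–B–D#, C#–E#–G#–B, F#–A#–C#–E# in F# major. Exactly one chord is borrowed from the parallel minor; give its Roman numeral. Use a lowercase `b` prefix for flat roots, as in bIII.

bVImaj7

In F# major the diatonic chords are F#, G#m, A#m, B, C#, D#m, E#dim. F#–A#–C#–E# = F#maj7, C#–E#–G#–B = C#7 and G#–B–D# = G#m are all diatonic. But D–F#–A–C# is foreign: the diatonic vi on degree 6 is D#m, whereas Dmaj7 comes from F# minor. It is labeled bVImaj7.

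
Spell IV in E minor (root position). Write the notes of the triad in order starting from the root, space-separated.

IV is built on scale degree 4, which is A in both E minor and its parallel. Building the major chord from the parallel major on A: A–C#–E.

A C# E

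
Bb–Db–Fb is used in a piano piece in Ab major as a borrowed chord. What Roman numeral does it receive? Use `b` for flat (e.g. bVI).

The root Bb is the diatonic 2nd degree of Ab major; the borrowing shows in the chord quality. Diatonically Ab major has Bbm (ii) on that degree; Bb–Db–Fb is instead the diminished chord native to Ab minor, so it takes the label ii°.

ii°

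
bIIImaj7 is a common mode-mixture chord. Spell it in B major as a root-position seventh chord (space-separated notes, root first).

D F# A C#

bIIImaj7 is built on the lowered scale degree 3. In B major degree 3 is D#; lowered it becomes D. In B minor the chord on D is D–F#–A–C#.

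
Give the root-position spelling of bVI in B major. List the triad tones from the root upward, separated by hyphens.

bVI is built on the lowered scale degree 6. In B major degree 6 is G#; lowered it becomes G. Stacking thirds in B minor on G gives G–B–D.

G-B-D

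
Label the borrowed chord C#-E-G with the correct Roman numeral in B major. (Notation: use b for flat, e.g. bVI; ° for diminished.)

ii°

C# is scale degree 2 in B major. C#–E–G is a diminished chord — the form found in B minor, not the diatonic ii (C#m). Borrowed into B major it is written ii°.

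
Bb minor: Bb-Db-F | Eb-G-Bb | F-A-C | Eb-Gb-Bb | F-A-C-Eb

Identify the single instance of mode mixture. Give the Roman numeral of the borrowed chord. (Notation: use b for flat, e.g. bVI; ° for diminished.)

Bb minor has the diatonic set Bbm, Cdim, Db, Ebm, F, Gb, Ab (with V from harmonic minor). Bb–Db–F = Bbm, F–A–C = F, Eb–Gb–Bb = Ebm and F–A–C–Eb = F7 all belong to that set. Eb–G–Bb is not: scale degree 4 in Bb minor carries Ebm (iv). In Bb major the chord on that degree is Eb, so here it functions as IV, borrowed from the parallel major.

IV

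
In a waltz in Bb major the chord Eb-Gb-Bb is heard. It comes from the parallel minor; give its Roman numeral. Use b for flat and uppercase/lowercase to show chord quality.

The root Eb is the diatonic 4th degree of Bb major; the borrowing shows in the chord quality. Eb–Gb–Bb is a minor chord — the form found in Bb minor, not the diatonic IV (Eb). Borrowed into Bb major it is written iv.

iv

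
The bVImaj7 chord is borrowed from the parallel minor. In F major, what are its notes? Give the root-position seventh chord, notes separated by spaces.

Db F Ab C

The root of bVImaj7 is the lowered 6th degree: D becomes Db. In F minor the chord on Db is Db–F–Ab–C.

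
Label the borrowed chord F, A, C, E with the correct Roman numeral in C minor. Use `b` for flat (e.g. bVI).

IVmaj7

F is scale degree 4 in C minor. Diatonically C minor has Fm (iv) on that degree; F–A–C–E is instead the major-seventh chord native to C major, so it takes the label IVmaj7.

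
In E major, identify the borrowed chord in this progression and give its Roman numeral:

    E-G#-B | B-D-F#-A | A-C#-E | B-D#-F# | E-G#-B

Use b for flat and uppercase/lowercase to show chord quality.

In E major the diatonic chords are E, F#m, G#m, A, B, C#m, D#dim. E–G#–B = E, A–C#–E = A and B–D#–F# = B are all diatonic. B–D–F#–A is not: scale degree 5 in E major carries B (V). In E minor the chord on that degree is Bm7, so here it functions as v7, borrowed from the parallel minor.

v7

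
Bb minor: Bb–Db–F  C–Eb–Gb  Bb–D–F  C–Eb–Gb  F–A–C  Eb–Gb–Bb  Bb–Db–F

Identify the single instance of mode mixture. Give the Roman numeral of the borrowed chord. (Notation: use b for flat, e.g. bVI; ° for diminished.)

In Bb minor (with V from harmonic minor) the diatonic chords are Bbm, Cdim, Db, Ebm, F, Gb, Ab. Bb–Db–F = Bbm, C–Eb–Gb = Cdim, F–A–C = F and Eb–Gb–Bb = Ebm all belong to that set. Bb–D–F is not: scale degree 1 in Bb minor carries Bbm (i). In Bb major the chord on that degree is Bb, so here it functions as I, borrowed from the parallel major.

I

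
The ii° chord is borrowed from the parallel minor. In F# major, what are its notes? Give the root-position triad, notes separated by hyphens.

G#-B-D

ii° is built on scale degree 2, which is G# in both F# major and its parallel. Stacking thirds in F# minor on G# gives G#–B–D.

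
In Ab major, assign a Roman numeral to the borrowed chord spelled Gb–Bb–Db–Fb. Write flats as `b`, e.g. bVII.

The root Gb is the lowered 7th scale degree — diatonically Ab major has G there. The diatonic chord on degree 7 would be Gdim (vii°), but Gb–Bb–Db–Fb is the dominant-seventh chord from Ab minor. As a borrowed chord it is labeled bVII7.

bVII7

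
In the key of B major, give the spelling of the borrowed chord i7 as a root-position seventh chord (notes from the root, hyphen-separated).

i7 is built on scale degree 1, which is B in both B major and its parallel. In B minor the chord on B is B–D–F#–A.

B-D-F#-A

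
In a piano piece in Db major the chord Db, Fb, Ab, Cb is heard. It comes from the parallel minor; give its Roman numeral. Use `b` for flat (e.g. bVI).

The root Db is the diatonic 1st degree of Db major; the borrowing shows in the chord quality. Db–Fb–Ab–Cb is a minor-seventh chord — the form found in Db minor, not the diatonic I (Db). Borrowed into Db major it is written i7.

i7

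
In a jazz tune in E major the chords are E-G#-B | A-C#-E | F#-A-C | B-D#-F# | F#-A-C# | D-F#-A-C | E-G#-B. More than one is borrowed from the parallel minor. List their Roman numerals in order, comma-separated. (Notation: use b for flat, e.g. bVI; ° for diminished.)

ii°, bVII7

The diatonic triads in E major are E, F#m, G#m, A, B, C#m, D#dim. Of the given chords, E–G#–B = E, A–C#–E = A, B–D#–F# = B and F#–A–C# = F#m are diatonic. F#–A–C doesn't fit — on degree 2 E major would have F#m (ii). F#dim is the degree-2 chord of E minor, so it is the borrowed ii°. D–F#–A–C is not: scale degree 7 in E major carries D#dim (vii°). In E minor the chord on that degree is D7, so here it functions as bVII7, borrowed from the parallel minor.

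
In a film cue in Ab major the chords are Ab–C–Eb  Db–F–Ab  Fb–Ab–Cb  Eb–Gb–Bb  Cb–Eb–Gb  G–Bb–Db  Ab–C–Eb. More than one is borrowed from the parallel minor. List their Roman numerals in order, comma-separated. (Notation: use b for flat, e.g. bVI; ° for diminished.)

The diatonic triads in Ab major are Ab, Bbm, Cm, Db, Eb, Fm, Gdim. Ab–C–Eb = Ab, Db–F–Ab = Db and G–Bb–Db = Gdim all belong to that set. But Fb–Ab–Cb is foreign: the diatonic vi on degree 6 is Fm, whereas Fb comes from Ab minor. It is labeled bVI. Eb–Gb–Bb is not: scale degree 5 in Ab major carries Eb (V). In Ab minor the chord on that degree is Ebm, so here it functions as v, borrowed from the parallel minor. Cb–Eb–Gb doesn't fit — on degree 3 Ab major would have Cm (iii). Cb is the degree-3 chord of Ab minor, so it is the borrowed bIII.

bVI, v, bIII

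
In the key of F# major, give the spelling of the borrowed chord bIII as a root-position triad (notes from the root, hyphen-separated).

A-C#-E

Scale degree 3 in F# major is A#. bIII uses the lowered form, A, taken from F# minor. In F# minor the chord on A is A–C#–E.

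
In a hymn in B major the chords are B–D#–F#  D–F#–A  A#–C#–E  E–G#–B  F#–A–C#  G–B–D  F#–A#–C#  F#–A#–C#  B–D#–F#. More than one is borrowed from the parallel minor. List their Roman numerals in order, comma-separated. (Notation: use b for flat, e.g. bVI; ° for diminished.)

bIII, v, bVI

The diatonic triads in B major are B, C#m, D#m, E, F#, G#m, A#dim. B–D#–F# = B, A#–C#–E = A#dim, E–G#–B = E and F#–A#–C# = F# all belong to that set. D–F#–A is not: scale degree 3 in B major carries D#m (iii). In B minor the chord on that degree is D, so here it functions as bIII, borrowed from the parallel minor. But F#–A–C# is foreign: the diatonic V on degree 5 is F#, whereas F#m comes from B minor. It is labeled v. G–B–D doesn't fit — on degree 6 B major would have G#m (vi). G is the degree-6 chord of B minor, so it is the borrowed bVI.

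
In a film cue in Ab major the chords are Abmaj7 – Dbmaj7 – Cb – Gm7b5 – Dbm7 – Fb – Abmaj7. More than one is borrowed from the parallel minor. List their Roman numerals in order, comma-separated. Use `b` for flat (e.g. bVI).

bIII, iv7, bVI

In Ab major the diatonic chords are Ab, Bbm, Cm, Db, Eb, Fm, Gdim. Of the given chords, Abmaj7, Dbmaj7 and Gm7b5 are diatonic. Cb (Cb–Eb–Gb) doesn't fit — on degree 3 Ab major would have Cm (iii). Cb is the degree-3 chord of Ab minor, so it is the borrowed bIII. Dbm7 (Db–Fb–Ab–Cb) is not: scale degree 4 in Ab major carries Db (IV). In Ab minor the chord on that degree is Dbm7, so here it functions as iv7, borrowed from the parallel minor. Fb (Fb–Ab–Cb) doesn't fit — on degree 6 Ab major would have Fm (vi). Fb is the degree-6 chord of Ab minor, so it is the borrowed bVI.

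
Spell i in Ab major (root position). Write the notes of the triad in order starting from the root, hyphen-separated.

i is built on scale degree 1, which is Ab in both Ab major and its parallel. Stacking thirds in Ab minor on Ab gives Ab–Cb–Eb.

Ab-Cb-Eb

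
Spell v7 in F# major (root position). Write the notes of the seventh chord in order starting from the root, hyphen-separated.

The root, C#, is scale degree 5 — the same note in F# major and F# minor; only the chord quality changes. Building the minor-seventh chord from the parallel minor on C#: C#–E–G#–B.

C#-E-G#-B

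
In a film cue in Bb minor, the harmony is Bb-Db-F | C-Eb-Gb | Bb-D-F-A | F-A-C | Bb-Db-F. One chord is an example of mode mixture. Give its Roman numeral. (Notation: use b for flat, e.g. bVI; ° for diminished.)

In Bb minor (with V from harmonic minor) the diatonic chords are Bbm, Cdim, Db, Ebm, F, Gb, Ab. Of the given chords, Bb–Db–F = Bbm, C–Eb–Gb = Cdim and F–A–C = F are diatonic. Bb–D–F–A is not: scale degree 1 in Bb minor carries Bbm (i). In Bb major the chord on that degree is Bbmaj7, so here it functions as Imaj7, borrowed from the parallel major.

Imaj7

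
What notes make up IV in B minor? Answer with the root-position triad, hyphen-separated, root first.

The root, E, is scale degree 4 — the same note in B minor and B major; only the chord quality changes. In B major the chord on E is E–G#–B.

E-G#-B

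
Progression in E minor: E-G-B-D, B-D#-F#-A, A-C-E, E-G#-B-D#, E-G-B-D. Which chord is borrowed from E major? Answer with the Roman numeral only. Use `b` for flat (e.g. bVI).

Imaj7

E minor has the diatonic set Em, F#dim, G, Am, B, C, D (with V from harmonic minor). Of the given chords, E–G–B–D = Em7, B–D#–F#–A = B7 and A–C–E = Am are diatonic. E–G#–B–D# doesn't fit — on degree 1 E minor would have Em (i). Emaj7 is the degree-1 chord of E major, so it is the borrowed Imaj7.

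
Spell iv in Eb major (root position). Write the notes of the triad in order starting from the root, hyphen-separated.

Ab-Cb-Eb

The root, Ab, is scale degree 4 — the same note in Eb major and Eb minor; only the chord quality changes. In Eb minor the chord on Ab is Ab–Cb–Eb.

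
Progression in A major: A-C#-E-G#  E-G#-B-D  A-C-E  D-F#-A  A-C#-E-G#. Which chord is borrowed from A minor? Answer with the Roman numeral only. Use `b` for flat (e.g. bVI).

The diatonic triads in A major are A, Bm, C#m, D, E, F#m, G#dim. Of the given chords, A–C#–E–G# = Amaj7, E–G#–B–D = E7 and D–F#–A = D are diatonic. But A–C–E is foreign: the diatonic I on degree 1 is A, whereas Am comes from A minor. It is labeled i.

i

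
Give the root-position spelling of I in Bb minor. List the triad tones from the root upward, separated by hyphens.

Bb-D-F

I is built on scale degree 1, which is Bb in both Bb minor and its parallel. Stacking thirds in Bb major on Bb gives Bb–D–F.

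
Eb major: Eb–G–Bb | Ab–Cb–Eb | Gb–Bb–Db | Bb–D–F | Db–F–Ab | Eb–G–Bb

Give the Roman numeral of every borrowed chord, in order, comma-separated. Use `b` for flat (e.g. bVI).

Eb major has the diatonic set Eb, Fm, Gm, Ab, Bb, Cm, Ddim. Eb–G–Bb = Eb and Bb–D–F = Bb both belong to that set. But Ab–Cb–Eb is foreign: the diatonic IV on degree 4 is Ab, whereas Abm comes from Eb minor. It is labeled iv. Gb–Bb–Db doesn't fit — on degree 3 Eb major would have Gm (iii). Gb is the degree-3 chord of Eb minor, so it is the borrowed bIII. But Db–F–Ab is foreign: the diatonic vii° on degree 7 is Ddim, whereas Db comes from Eb minor. It is labeled bVII.

iv, bIII, bVII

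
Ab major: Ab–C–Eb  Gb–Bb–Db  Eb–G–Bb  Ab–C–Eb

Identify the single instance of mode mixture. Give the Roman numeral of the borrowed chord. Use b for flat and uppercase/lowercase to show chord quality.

bVII

Ab major has the diatonic set Ab, Bbm, Cm, Db, Eb, Fm, Gdim. Ab–C–Eb = Ab and Eb–G–Bb = Eb are both diatonic. But Gb–Bb–Db is foreign: the diatonic vii° on degree 7 is Gdim, whereas Gb comes from Ab minor. It is labeled bVII.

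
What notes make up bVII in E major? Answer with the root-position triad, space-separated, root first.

D F# A

bVII is built on the lowered scale degree 7. In E major degree 7 is D#; lowered it becomes D. In E minor the chord on D is D–F#–A.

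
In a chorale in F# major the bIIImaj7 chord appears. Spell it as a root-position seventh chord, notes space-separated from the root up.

The root of bIIImaj7 is the lowered 3rd degree: A# becomes A. In F# minor the chord on A is A–C#–E–G#.

A C# E G#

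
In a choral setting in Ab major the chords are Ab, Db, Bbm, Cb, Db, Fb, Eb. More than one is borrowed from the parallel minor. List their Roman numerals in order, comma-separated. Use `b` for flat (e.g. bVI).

bIII, bVI

Ab major has the diatonic set Ab, Bbm, Cm, Db, Eb, Fm, Gdim. Ab, Db, Bbm and Eb are all diatonic. But Cb (Cb–Eb–Gb) is foreign: the diatonic iii on degree 3 is Cm, whereas Cb comes from Ab minor. It is labeled bIII. Fb (Fb–Ab–Cb) doesn't fit — on degree 6 Ab major would have Fm (vi). Fb is the degree-6 chord of Ab minor, so it is the borrowed bVI.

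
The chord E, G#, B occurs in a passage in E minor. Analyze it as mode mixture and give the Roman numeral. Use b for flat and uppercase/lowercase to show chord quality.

The root E is the diatonic 1st degree of E minor; the borrowing shows in the chord quality. The diatonic chord on degree 1 would be Em (i), but E–G#–B is the major chord from E major. As a borrowed chord it is labeled I.

I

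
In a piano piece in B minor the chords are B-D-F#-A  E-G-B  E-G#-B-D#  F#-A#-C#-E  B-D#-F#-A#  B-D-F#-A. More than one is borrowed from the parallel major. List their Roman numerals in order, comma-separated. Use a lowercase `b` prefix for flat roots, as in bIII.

In B minor (with V from harmonic minor) the diatonic chords are Bm, C#dim, D, Em, F#, G, A. B–D–F#–A = Bm7, E–G–B = Em and F#–A#–C#–E = F#7 are all diatonic. E–G#–B–D# doesn't fit — on degree 4 B minor would have Em (iv). Emaj7 is the degree-4 chord of B major, so it is the borrowed IVmaj7. But B–D#–F#–A# is foreign: the diatonic i on degree 1 is Bm, whereas Bmaj7 comes from B major. It is labeled Imaj7.

IVmaj7, Imaj7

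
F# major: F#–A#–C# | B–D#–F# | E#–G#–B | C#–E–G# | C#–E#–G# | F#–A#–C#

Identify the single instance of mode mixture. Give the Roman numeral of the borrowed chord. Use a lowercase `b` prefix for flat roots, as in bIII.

v

In F# major the diatonic chords are F#, G#m, A#m, B, C#, D#m, E#dim. Of the given chords, F#–A#–C# = F#, B–D#–F# = B, E#–G#–B = E#dim and C#–E#–G# = C# are diatonic. But C#–E–G# is foreign: the diatonic V on degree 5 is C#, whereas C#m comes from F# minor. It is labeled v.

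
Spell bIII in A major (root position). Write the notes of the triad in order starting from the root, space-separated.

The root of bIII is the lowered 3rd degree: C# becomes C. In A minor the chord on C is C–E–G.

C E G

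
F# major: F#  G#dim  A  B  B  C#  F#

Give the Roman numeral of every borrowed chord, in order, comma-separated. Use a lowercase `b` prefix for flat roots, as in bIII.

ii°, bIII

F# major has the diatonic set F#, G#m, A#m, B, C#, D#m, E#dim. F#, B and C# all belong to that set. G#dim (G#–B–D) doesn't fit — on degree 2 F# major would have G#m (ii). G#dim is the degree-2 chord of F# minor, so it is the borrowed ii°. A (A–C#–E) is not: scale degree 3 in F# major carries A#m (iii). In F# minor the chord on that degree is A, so here it functions as bIII, borrowed from the parallel minor.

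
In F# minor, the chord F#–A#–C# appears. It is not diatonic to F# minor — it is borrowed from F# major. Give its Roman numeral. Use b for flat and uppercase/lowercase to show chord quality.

I

The root F# is the diatonic 1st degree of F# minor; the borrowing shows in the chord quality. F#–A#–C# is a major chord — the form found in F# major, not the diatonic i (F#m). Borrowed into F# minor it is written I.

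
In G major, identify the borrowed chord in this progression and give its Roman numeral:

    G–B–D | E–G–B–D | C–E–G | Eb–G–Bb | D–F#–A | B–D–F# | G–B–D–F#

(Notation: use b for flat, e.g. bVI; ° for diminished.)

G major has the diatonic set G, Am, Bm, C, D, Em, F#dim. G–B–D = G, E–G–B–D = Em7, C–E–G = C, D–F#–A = D, B–D–F# = Bm and G–B–D–F# = Gmaj7 are all diatonic. But Eb–G–Bb is foreign: the diatonic vi on degree 6 is Em, whereas Eb comes from G minor. It is labeled bVI.

bVI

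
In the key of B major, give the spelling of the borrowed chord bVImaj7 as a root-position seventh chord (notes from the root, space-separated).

Scale degree 6 in B major is G#. bVImaj7 uses the lowered form, G, taken from B minor. Stacking thirds in B minor on G gives G–B–D–F#.

G B D F#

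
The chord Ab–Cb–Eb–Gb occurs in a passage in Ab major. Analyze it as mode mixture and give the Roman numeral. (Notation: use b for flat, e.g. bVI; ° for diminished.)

Ab is scale degree 1 in Ab major. Diatonically Ab major has Ab (I) on that degree; Ab–Cb–Eb–Gb is instead the minor-seventh chord native to Ab minor, so it takes the label i7.

i7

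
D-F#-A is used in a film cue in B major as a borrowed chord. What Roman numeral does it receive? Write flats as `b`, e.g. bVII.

bIII

D is the lowered form of scale degree 3 in B major (the diatonic degree 3 is D#). Diatonically B major has D#m (iii) on that degree; D–F#–A is instead the major chord native to B minor, so it takes the label bIII.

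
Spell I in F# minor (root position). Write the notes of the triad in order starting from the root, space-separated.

F# A# C#

The root, F#, is scale degree 1 — the same note in F# minor and F# major; only the chord quality changes. Building the major chord from the parallel major on F#: F#–A#–C#.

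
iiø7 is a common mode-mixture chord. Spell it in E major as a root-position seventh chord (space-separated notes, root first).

F# A C E

The root, F#, is scale degree 2 — the same note in E major and E minor; only the chord quality changes. Building the half-diminished-seventh chord from the parallel minor on F#: F#–A–C–E.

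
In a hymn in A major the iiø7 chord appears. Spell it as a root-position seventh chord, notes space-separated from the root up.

iiø7 is built on scale degree 2, which is B in both A major and its parallel. Stacking thirds in A minor on B gives B–D–F–A.

B D F A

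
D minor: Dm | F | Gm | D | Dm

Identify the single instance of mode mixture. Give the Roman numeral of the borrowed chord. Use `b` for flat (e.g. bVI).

In D minor (with V from harmonic minor) the diatonic chords are Dm, Edim, F, Gm, A, Bb, C. Of the given chords, Dm, F and Gm are diatonic. But D (D–F#–A) is foreign: the diatonic i on degree 1 is Dm, whereas D comes from D major. It is labeled I.

I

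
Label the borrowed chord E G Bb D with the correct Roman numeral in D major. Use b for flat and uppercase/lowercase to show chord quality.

E is scale degree 2 in D major. E–G–Bb–D is a half-diminished-seventh chord — the form found in D minor, not the diatonic ii (Em). Borrowed into D major it is written iiø7.

iiø7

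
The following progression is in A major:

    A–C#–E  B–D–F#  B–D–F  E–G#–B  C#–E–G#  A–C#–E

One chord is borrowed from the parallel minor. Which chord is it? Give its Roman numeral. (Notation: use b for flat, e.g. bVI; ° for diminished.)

The diatonic triads in A major are A, Bm, C#m, D, E, F#m, G#dim. Of the given chords, A–C#–E = A, B–D–F# = Bm, E–G#–B = E and C#–E–G# = C#m are diatonic. But B–D–F is foreign: the diatonic ii on degree 2 is Bm, whereas Bdim comes from A minor. It is labeled ii°.

ii°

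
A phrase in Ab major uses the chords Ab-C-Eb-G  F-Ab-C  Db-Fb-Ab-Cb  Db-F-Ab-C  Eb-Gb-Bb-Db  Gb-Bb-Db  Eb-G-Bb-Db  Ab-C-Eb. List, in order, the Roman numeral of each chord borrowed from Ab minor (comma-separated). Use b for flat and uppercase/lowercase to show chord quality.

Ab major has the diatonic set Ab, Bbm, Cm, Db, Eb, Fm, Gdim. Ab–C–Eb–G = Abmaj7, F–Ab–C = Fm, Db–F–Ab–C = Dbmaj7, Eb–G–Bb–Db = Eb7 and Ab–C–Eb = Ab are all diatonic. But Db–Fb–Ab–Cb is foreign: the diatonic IV on degree 4 is Db, whereas Dbm7 comes from Ab minor. It is labeled iv7. But Eb–Gb–Bb–Db is foreign: the diatonic V on degree 5 is Eb, whereas Ebm7 comes from Ab minor. It is labeled v7. But Gb–Bb–Db is foreign: the diatonic vii° on degree 7 is Gdim, whereas Gb comes from Ab minor. It is labeled bVII.

iv7, v7, bVII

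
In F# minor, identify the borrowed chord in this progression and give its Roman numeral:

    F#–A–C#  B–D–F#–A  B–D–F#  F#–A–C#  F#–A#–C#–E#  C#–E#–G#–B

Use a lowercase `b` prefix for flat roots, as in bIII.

F# minor has the diatonic set F#m, G#dim, A, Bm, C#, D, E (with V from harmonic minor). F#–A–C# = F#m, B–D–F#–A = Bm7, B–D–F# = Bm and C#–E#–G#–B = C#7 all belong to that set. F#–A#–C#–E# is not: scale degree 1 in F# minor carries F#m (i). In F# major the chord on that degree is F#maj7, so here it functions as Imaj7, borrowed from the parallel major.

Imaj7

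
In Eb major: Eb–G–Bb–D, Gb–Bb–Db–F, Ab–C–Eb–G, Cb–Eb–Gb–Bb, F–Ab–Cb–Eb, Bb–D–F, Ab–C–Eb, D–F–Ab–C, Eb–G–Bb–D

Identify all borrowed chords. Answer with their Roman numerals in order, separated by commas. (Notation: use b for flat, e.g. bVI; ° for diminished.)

Eb major has the diatonic set Eb, Fm, Gm, Ab, Bb, Cm, Ddim. Eb–G–Bb–D = Ebmaj7, Ab–C–Eb–G = Abmaj7, Bb–D–F = Bb, Ab–C–Eb = Ab and D–F–Ab–C = Dm7b5 are all diatonic. But Gb–Bb–Db–F is foreign: the diatonic iii on degree 3 is Gm, whereas Gbmaj7 comes from Eb minor. It is labeled bIIImaj7. But Cb–Eb–Gb–Bb is foreign: the diatonic vi on degree 6 is Cm, whereas Cbmaj7 comes from Eb minor. It is labeled bVImaj7. But F–Ab–Cb–Eb is foreign: the diatonic ii on degree 2 is Fm, whereas Fm7b5 comes from Eb minor. It is labeled iiø7.

bIIImaj7, bVImaj7, iiø7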